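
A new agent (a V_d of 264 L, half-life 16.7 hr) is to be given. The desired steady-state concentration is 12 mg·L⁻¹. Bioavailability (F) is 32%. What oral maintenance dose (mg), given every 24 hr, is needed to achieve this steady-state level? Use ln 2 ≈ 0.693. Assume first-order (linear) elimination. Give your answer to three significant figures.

9860 mg

CL = 0.693 × Vd / t½ = 0.693 × 264.0 / 16.7 = 10.96 L/h
D = CL × Css × τ / F = 10.96 × 12 × 24 / 0.32 = 9864 mg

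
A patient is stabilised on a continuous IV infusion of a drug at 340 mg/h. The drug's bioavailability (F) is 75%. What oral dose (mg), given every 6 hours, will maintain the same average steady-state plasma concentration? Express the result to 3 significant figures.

To maintain the same Css, the systemic dosing rate must be unchanged: F·D/τ = infusion rate.
D = rate × τ / F = 340 × 6 / 0.75 = 2720 mg

2720 mg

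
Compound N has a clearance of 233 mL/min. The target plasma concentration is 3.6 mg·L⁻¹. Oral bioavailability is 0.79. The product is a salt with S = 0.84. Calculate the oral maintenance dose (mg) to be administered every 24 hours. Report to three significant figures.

CL = 233 mL/min × 60/1000 = 13.98 L/h
D = CL × Css × τ / F / S = 13.98 × 3.6 × 24 / 0.79 / 0.84 = 1820 mg

1820 mg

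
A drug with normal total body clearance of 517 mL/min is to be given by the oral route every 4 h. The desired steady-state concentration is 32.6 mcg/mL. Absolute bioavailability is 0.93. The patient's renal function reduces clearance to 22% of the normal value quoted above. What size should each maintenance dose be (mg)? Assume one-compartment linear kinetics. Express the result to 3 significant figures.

CL = 517 mL/min × 60/1000 = 31.02 L/h
Patient clearance = 0.22 × 31.02 = 6.824 L/h
D = CL × Css × τ / F = 6.824 × 32.6 × 4 / 0.93 = 956.8 mg

957 mg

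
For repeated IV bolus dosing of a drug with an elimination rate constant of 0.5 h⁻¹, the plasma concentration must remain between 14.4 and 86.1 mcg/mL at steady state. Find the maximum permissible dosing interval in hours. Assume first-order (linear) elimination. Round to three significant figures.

Between IV bolus doses, concentration decays as C = C₀·e^(−kτ), so C_peak/C_trough = e^(kτ).
τ_max = ln(C_peak/C_trough) / k = ln(86.1/14.4) / 0.5000 = 1.788 / 0.5000 = 3.576 h

3.58 h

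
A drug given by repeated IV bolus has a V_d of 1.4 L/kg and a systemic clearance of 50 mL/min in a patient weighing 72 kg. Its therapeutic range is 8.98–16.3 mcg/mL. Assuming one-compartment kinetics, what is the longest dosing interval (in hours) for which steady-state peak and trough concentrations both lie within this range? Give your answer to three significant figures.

20.0 h

Vd(total) = 72 kg × 1.4 L/kg = 100.8 L
CL = 50 mL/min × 60/1000 = 3.000 L/h
k = CL / Vd = 3.000 / 100.8 = 0.02976 h⁻¹
Between IV bolus doses, concentration decays as C = C₀·e^(−kτ), so C_peak/C_trough = e^(kτ).
τ_max = ln(C_peak/C_trough) / k = ln(16.3/8.98) / 0.02976 = 0.5962 / 0.02976 = 20.03 h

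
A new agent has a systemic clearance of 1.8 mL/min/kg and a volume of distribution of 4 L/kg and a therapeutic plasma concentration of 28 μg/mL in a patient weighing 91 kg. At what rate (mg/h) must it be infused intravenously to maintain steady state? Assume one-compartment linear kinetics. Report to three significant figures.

275 mg/h

CL = 1.8 mL/min/kg × 91 kg = 163.8 mL/min = 163.8 × 60/1000 = 9.828 L/h
At steady state, infusion rate equals elimination rate: rate in = CL × Css.
Rate = CL × Css = 9.828 × 28 = 275.2 mg/h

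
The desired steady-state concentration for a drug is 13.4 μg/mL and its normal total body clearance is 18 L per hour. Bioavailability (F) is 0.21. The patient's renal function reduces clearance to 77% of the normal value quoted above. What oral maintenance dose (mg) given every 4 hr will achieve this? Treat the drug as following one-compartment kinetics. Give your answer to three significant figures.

3540 mg

Patient clearance = 0.77 × 18.00 = 13.86 L/h
D = CL × Css × τ / F = 13.86 × 13.4 × 4 / 0.21 = 3538 mg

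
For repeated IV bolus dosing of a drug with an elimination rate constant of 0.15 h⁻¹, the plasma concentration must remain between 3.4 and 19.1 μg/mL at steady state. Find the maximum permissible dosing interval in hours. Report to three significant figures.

11.5 h

Between IV bolus doses, concentration decays as C = C₀·e^(−kτ), so C_peak/C_trough = e^(kτ).
τ_max = ln(C_peak/C_trough) / k = ln(19.1/3.4) / 0.1500 = 1.726 / 0.1500 = 11.51 h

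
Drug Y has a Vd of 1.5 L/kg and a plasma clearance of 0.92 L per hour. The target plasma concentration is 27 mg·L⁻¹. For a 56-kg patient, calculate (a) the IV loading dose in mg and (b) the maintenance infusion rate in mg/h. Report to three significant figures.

Total Vd = 1.5 × 56 = 84.00 L
LD = Vd · C_target = 84.00 × 27 = 2268 mg
Maintenance infusion rate = CL × Css = 0.9200 × 27 = 24.84 mg/h

(a) 2270 mg; (b) 24.8 mg/h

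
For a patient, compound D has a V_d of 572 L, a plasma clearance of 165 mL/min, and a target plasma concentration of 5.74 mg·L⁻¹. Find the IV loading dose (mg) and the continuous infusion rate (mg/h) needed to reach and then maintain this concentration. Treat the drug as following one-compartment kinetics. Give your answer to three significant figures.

LD = Vd · C_target = 572.0 × 5.74 = 3283 mg
Convert clearance: 165 mL/min × 60 min/h ÷ 1000 mL/L = 9.900 L/h
Maintenance: replace elimination → rate = CL × Css = 9.900 × 5.74 = 56.83 mg/h

(a) 3280 mg; (b) 56.8 mg/h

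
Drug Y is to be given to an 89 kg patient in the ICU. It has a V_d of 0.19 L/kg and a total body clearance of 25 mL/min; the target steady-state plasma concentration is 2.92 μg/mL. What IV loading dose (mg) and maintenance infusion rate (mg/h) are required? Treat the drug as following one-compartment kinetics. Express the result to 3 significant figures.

(a) 49.4 mg; (b) 4.38 mg/h

Total Vd = 0.19 × 89 = 16.91 L
Loading dose = Vd × C = 16.91 × 2.92 = 49.38 mg
CL = 25 mL/min × 60/1000 = 1.500 L/h
Maintenance infusion rate = CL × Css = 1.500 × 2.92 = 4.380 mg/h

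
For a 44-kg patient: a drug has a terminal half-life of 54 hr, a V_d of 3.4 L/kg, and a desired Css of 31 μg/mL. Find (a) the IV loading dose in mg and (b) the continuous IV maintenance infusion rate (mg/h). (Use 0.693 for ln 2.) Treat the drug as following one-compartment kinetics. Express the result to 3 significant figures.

Vd = 3.4 L/kg × 44 kg = 149.6 L
LD = Vd × C = 149.6 × 31 = 4638 mg
CL = 0.693 × Vd / t½ = 0.693 × 149.6 / 54 = 1.920 L/h
Infusion rate = CL × Css = 1.920 × 31 = 59.52 mg/h

(a) 4640 mg; (b) 59.5 mg/h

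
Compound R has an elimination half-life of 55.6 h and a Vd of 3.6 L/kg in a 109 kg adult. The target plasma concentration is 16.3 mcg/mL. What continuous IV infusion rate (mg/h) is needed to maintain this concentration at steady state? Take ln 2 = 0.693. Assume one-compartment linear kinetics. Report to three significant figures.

Vd = 3.6 L/kg × 109 kg = 392.4 L
k = 0.693/55.6 = 0.01246 h⁻¹, so CL = k·Vd = 0.01246 × 392.4 = 4.889 L/h
Infusion rate = CL × Css = 4.889 × 16.3 = 79.69 mg/h

79.7 mg/h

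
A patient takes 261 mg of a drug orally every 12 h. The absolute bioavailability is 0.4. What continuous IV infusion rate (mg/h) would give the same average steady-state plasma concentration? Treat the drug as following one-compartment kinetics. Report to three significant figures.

8.70 mg/h

Equivalent systemic input: infusion rate = F·D/τ.
Rate = 0.4 × 261 / 12 = 8.700 mg/h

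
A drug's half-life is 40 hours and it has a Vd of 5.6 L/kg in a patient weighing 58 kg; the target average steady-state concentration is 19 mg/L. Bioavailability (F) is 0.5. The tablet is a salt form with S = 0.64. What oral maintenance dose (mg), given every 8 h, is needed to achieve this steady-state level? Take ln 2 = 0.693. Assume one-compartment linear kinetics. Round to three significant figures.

Vd(total) = 58 kg × 5.6 L/kg = 324.8 L
CL = ln 2 · Vd / t½ = 0.693 × 324.8 / 40 = 5.627 L/h
D = CL × Css × τ / F / S = 5.627 × 19 × 8 / 0.5 / 0.64 = 2673 mg

2670 mg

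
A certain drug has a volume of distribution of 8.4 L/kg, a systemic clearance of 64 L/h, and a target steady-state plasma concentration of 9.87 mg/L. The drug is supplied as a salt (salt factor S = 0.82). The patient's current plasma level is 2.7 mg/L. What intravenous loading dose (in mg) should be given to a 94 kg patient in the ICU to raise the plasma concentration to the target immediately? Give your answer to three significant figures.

6900 mg

Vd = 8.4 L/kg × 94 kg = 789.6 L
The loading dose fills Vd to the target concentration; clearance is irrelevant here.
Concentration deficit ΔC = 9.87 − 2.7 = 7.170 mg/L
LD = Vd × ΔC / S = 789.6 × 7.170 / 0.82 = 6904 mg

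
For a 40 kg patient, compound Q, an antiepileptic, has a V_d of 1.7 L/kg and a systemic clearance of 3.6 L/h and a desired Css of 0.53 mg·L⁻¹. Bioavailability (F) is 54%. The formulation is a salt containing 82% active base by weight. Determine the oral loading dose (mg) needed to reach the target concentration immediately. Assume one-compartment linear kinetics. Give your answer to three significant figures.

81.4 mg

Vd = 1.7 L/kg × 40 kg = 68.00 L
LD = Vd × C / F / S = 68.00 × 0.5300 / 0.54 / 0.82 = 81.39 mg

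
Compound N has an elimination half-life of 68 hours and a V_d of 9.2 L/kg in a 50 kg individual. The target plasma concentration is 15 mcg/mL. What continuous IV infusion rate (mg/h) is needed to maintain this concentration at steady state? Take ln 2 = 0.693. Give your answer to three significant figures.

70.3 mg/h

Total Vd = 9.2 × 50 = 460.0 L
k = 0.693/68 = 0.01019 h⁻¹, so CL = k·Vd = 0.01019 × 460.0 = 4.687 L/h
Infusion rate = CL × Css = 4.687 × 15 = 70.31 mg/h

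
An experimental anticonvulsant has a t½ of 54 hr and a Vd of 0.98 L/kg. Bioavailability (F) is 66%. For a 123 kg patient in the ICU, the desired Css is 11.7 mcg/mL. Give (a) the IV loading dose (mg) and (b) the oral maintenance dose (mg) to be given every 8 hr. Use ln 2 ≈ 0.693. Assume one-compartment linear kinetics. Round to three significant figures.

(a) 1410 mg; (b) 219 mg

Total Vd = 0.98 × 123 = 120.5 L
LD = Vd × C = 120.5 × 11.7 = 1410 mg
CL = 0.693 × Vd / t½ = 0.693 × 120.5 / 54 = 1.546 L/h
D = CL × Css × τ / F = 1.546 × 11.7 × 8 / 0.66 = 219.3 mg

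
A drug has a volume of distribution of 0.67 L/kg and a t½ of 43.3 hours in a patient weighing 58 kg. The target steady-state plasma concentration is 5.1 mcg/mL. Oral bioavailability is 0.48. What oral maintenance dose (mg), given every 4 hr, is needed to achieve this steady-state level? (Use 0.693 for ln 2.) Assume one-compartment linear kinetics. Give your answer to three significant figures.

Vd = 0.67 L/kg × 58 kg = 38.86 L
CL = ln 2 · Vd / t½ = 0.693 × 38.86 / 43.3 = 0.6219 L/h
D = CL × Css × τ / F = 0.6219 × 5.1 × 4 / 0.48 = 26.43 mg

26.4 mg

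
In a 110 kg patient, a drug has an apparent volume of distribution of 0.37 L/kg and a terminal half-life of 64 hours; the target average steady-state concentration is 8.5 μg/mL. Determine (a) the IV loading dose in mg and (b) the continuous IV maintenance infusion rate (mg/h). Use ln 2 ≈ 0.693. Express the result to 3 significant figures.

(a) 346 mg; (b) 3.75 mg/h

Vd(total) = 110 kg × 0.37 L/kg = 40.70 L
LD = Vd × C = 40.70 × 8.5 = 346.0 mg
CL = 0.693 × Vd / t½ = 0.693 × 40.70 / 64 = 0.4407 L/h
Infusion rate = CL × Css = 0.4407 × 8.5 = 3.746 mg/h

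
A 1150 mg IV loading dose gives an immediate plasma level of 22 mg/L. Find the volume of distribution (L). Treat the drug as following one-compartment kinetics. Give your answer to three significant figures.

52.3 L

Immediately after an IV bolus, C₀ = Dose / Vd, so Vd = Dose / C₀.
Vd = 1150 / 22 = 52.27 L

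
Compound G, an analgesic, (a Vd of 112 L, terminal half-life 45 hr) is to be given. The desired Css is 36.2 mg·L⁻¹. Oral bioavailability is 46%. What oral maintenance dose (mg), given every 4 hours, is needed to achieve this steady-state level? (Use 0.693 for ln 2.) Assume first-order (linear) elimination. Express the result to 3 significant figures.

CL = ln 2 · Vd / t½ = 0.693 × 112.0 / 45 = 1.725 L/h
D = CL × Css × τ / F = 1.725 × 36.2 × 4 / 0.46 = 543.0 mg

543 mg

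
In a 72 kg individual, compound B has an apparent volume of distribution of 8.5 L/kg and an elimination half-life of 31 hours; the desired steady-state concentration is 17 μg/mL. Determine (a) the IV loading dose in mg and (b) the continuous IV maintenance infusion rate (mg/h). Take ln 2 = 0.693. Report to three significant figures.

(a) 10400 mg; (b) 233 mg/h

Vd = 8.5 L/kg × 72 kg = 612.0 L
LD = Vd × C = 612.0 × 17 = 10400 mg
CL = 0.693 × Vd / t½ = 0.693 × 612.0 / 31 = 13.68 L/h
Infusion rate = CL × Css = 13.68 × 17 = 232.6 mg/h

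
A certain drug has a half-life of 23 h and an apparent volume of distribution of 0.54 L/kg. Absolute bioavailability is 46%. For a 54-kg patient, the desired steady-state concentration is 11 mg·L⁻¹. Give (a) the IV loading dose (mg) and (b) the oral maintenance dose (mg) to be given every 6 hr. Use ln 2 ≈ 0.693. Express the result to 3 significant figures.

Vd = 0.54 L/kg × 54 kg = 29.16 L
LD = Vd × C = 29.16 × 11 = 320.8 mg
CL = 0.693 × Vd / t½ = 0.693 × 29.16 / 23 = 0.8786 L/h
D = CL × Css × τ / F = 0.8786 × 11 × 6 / 0.46 = 126.1 mg

(a) 321 mg; (b) 126 mg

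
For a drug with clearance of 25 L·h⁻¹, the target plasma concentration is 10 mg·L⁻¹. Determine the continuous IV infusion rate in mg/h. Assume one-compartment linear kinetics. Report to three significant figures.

R₀ = 25.00 × 10 = 250.0 mg/h

250 mg/h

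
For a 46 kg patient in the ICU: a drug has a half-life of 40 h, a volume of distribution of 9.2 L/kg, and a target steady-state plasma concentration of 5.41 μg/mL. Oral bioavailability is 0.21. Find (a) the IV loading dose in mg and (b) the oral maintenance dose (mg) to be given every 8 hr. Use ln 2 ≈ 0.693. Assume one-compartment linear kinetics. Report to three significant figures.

Vd = 9.2 L/kg × 46 kg = 423.2 L
LD = Vd × C = 423.2 × 5.41 = 2290 mg
CL = 0.693 × Vd / t½ = 0.693 × 423.2 / 40 = 7.332 L/h
D = CL × Css × τ / F = 7.332 × 5.41 × 8 / 0.21 = 1511 mg

(a) 2290 mg; (b) 1510 mg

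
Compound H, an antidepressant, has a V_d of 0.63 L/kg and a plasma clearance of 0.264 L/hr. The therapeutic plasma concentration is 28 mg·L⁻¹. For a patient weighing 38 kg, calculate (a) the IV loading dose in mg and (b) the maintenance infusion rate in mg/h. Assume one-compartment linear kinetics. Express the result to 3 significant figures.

Vd = 0.63 L/kg × 38 kg = 23.94 L
LD = Vd · C_target = 23.94 × 28 = 670.3 mg
Infusion rate = 0.2640 L/h × 28 mg/L = 7.392 mg/h

(a) 670 mg; (b) 7.39 mg/h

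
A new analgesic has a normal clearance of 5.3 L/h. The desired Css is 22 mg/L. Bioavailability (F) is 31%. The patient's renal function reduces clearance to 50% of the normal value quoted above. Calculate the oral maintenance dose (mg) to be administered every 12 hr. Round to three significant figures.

Patient clearance = 0.5 × 5.300 = 2.650 L/h
D = CL × Css × τ / F = 2.650 × 22 × 12 / 0.31 = 2257 mg

2260 mg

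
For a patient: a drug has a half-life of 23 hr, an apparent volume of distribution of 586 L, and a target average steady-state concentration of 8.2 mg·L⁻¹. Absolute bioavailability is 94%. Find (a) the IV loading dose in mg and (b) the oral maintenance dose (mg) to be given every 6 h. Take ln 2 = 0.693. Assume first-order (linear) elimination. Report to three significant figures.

LD = Vd × C = 586.0 × 8.2 = 4805 mg
CL = 0.693 × Vd / t½ = 0.693 × 586.0 / 23 = 17.66 L/h
D = CL × Css × τ / F = 17.66 × 8.2 × 6 / 0.94 = 924.3 mg

(a) 4810 mg; (b) 924 mg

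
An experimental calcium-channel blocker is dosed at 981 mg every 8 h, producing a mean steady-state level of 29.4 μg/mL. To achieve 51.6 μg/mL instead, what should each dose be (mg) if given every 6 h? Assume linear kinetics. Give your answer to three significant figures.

1290 mg

With linear kinetics, Css is proportional to dose rate (D/τ) at fixed clearance.
D₂ = D₁ × (Css,target / Css,current) × (τ₂/τ₁) = 981 × (51.6/29.4) × (6/8) = 1291 mg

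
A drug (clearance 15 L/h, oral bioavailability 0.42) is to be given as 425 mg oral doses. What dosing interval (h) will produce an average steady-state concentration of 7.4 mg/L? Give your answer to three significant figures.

1.61 h

F·D/τ = CL·Css → τ = F·D / (CL·Css).
τ = 0.42 × 425 / (15 × 7.4) = 1.608 h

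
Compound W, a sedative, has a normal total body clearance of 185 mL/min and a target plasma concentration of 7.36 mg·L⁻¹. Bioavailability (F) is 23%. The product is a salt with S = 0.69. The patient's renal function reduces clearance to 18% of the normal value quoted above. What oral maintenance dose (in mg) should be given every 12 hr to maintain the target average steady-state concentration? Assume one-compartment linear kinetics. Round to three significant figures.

Convert clearance: 185 mL/min × 60 min/h ÷ 1000 mL/L = 11.10 L/h
Patient clearance = 0.18 × 11.10 = 1.998 L/h
D = CL × Css × τ / F / S = 1.998 × 7.36 × 12 / 0.23 / 0.69 = 1112 mg

1110 mg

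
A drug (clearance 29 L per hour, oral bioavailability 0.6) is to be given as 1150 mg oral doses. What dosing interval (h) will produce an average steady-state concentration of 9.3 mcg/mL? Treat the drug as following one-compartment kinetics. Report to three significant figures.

F·D/τ = CL·Css → τ = F·D / (CL·Css).
τ = 0.6 × 1150 / (29 × 9.3) = 2.558 h

2.56 h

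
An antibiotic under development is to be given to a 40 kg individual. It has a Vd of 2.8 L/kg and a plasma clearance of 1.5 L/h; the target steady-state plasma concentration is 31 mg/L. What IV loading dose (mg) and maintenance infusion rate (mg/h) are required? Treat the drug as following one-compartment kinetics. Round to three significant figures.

(a) 3470 mg; (b) 46.5 mg/h

Vd(total) = 40 kg × 2.8 L/kg = 112.0 L
LD = Vd · C_target = 112.0 × 31 = 3472 mg
Maintenance infusion rate = CL × Css = 1.500 × 31 = 46.50 mg/h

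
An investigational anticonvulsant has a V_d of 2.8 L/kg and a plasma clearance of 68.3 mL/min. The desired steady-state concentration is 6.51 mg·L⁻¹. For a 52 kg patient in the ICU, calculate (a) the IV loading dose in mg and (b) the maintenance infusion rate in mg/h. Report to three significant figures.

(a) 948 mg; (b) 26.7 mg/h

Vd(total) = 52 kg × 2.8 L/kg = 145.6 L
Loading dose = Vd × C = 145.6 × 6.51 = 947.9 mg
CL = 68.3 mL/min = 68.3 × 0.06 = 4.098 L/h
Maintenance infusion rate = CL × Css = 4.098 × 6.51 = 26.68 mg/h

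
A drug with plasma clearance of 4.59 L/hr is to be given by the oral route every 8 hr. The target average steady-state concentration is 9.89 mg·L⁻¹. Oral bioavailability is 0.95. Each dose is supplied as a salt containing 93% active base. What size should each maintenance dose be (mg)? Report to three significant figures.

411 mg

D = CL × Css × τ / F / S = 4.590 × 9.89 × 8 / 0.95 / 0.93 = 411.0 mg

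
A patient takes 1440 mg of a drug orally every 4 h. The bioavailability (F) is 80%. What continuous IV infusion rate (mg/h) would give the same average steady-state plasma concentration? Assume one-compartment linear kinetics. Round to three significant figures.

288 mg/h

Equivalent systemic input: infusion rate = F·D/τ.
Rate = 0.8 × 1440 / 4 = 288.0 mg/h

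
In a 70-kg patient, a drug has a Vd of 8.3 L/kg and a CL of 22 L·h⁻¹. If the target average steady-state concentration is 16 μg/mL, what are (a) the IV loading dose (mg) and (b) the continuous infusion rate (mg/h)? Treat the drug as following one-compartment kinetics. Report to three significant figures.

Vd(total) = 70 kg × 8.3 L/kg = 581.0 L
Loading dose = Vd × C = 581.0 × 16 = 9296 mg
Infusion rate = 22.00 L/h × 16 mg/L = 352.0 mg/h

(a) 9300 mg; (b) 352 mg/h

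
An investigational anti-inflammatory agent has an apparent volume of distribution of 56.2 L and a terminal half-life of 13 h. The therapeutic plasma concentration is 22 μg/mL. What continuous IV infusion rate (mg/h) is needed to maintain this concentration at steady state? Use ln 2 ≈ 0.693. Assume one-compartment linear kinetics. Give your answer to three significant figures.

CL = ln 2 · Vd / t½ = 0.693 × 56.20 / 13 = 2.996 L/h
Infusion rate = CL × Css = 2.996 × 22 = 65.91 mg/h

65.9 mg/h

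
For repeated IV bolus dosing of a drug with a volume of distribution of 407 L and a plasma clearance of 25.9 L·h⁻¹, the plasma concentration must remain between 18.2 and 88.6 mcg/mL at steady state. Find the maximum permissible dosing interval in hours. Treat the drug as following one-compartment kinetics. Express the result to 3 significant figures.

24.9 h

k = CL / Vd = 25.90 / 407.0 = 0.06364 h⁻¹
Between IV bolus doses, concentration decays as C = C₀·e^(−kτ), so C_peak/C_trough = e^(kτ).
τ_max = ln(C_peak/C_trough) / k = ln(88.6/18.2) / 0.06364 = 1.583 / 0.06364 = 24.87 h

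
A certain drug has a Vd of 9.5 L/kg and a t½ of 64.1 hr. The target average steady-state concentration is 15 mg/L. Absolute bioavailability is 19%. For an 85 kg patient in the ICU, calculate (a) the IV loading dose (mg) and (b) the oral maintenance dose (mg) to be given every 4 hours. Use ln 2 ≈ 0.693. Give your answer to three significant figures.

(a) 12100 mg; (b) 2760 mg

Total Vd = 9.5 × 85 = 807.5 L
LD = Vd × C = 807.5 × 15 = 12110 mg
CL = 0.693 × Vd / t½ = 0.693 × 807.5 / 64.1 = 8.730 L/h
D = CL × Css × τ / F = 8.730 × 15 × 4 / 0.19 = 2757 mg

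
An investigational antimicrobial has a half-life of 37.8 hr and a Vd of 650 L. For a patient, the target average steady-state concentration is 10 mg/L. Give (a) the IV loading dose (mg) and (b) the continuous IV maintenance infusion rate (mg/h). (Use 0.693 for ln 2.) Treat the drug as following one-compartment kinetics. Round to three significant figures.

LD = Vd × C = 650.0 × 10 = 6500 mg
CL = 0.693 × Vd / t½ = 0.693 × 650.0 / 37.8 = 11.92 L/h
Infusion rate = CL × Css = 11.92 × 10 = 119.2 mg/h

(a) 6500 mg; (b) 119 mg/h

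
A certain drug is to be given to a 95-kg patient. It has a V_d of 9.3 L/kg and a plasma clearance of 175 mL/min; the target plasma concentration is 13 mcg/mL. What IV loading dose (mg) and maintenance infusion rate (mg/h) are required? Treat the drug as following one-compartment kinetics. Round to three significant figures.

Vd(total) = 95 kg × 9.3 L/kg = 883.5 L
Loading dose = Vd × C = 883.5 × 13 = 11490 mg
CL = 175 mL/min × 60/1000 = 10.50 L/h
Maintenance: replace elimination → rate = CL × Css = 10.50 × 13 = 136.5 mg/h

(a) 11500 mg; (b) 137 mg/h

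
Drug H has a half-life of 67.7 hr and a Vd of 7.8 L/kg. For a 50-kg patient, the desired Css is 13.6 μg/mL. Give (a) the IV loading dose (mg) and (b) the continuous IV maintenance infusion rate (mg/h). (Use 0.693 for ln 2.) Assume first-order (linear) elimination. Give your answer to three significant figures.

Vd(total) = 50 kg × 7.8 L/kg = 390.0 L
LD = Vd × C = 390.0 × 13.6 = 5304 mg
CL = 0.693 × Vd / t½ = 0.693 × 390.0 / 67.7 = 3.992 L/h
Infusion rate = CL × Css = 3.992 × 13.6 = 54.29 mg/h

(a) 5300 mg; (b) 54.3 mg/h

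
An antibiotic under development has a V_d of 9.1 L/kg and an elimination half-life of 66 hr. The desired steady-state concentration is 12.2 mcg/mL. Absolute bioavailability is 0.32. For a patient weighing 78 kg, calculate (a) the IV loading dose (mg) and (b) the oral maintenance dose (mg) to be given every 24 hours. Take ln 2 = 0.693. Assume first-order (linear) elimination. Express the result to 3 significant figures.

Total Vd = 9.1 × 78 = 709.8 L
LD = Vd × C = 709.8 × 12.2 = 8660 mg
CL = 0.693 × Vd / t½ = 0.693 × 709.8 / 66 = 7.453 L/h
D = CL × Css × τ / F = 7.453 × 12.2 × 24 / 0.32 = 6819 mg

(a) 8660 mg; (b) 6820 mg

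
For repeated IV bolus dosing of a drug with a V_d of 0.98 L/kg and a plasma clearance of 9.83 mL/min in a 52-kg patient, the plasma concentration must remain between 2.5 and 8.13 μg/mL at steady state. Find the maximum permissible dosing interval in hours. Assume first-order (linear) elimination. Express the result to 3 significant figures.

102 h

Vd = 0.98 L/kg × 52 kg = 50.96 L
Convert clearance: 9.83 mL/min × 60 min/h ÷ 1000 mL/L = 0.5898 L/h
k = CL / Vd = 0.5898 / 50.96 = 0.01157 h⁻¹
Between IV bolus doses, concentration decays as C = C₀·e^(−kτ), so C_peak/C_trough = e^(kτ).
τ_max = ln(C_peak/C_trough) / k = ln(8.13/2.5) / 0.01157 = 1.179 / 0.01157 = 101.9 h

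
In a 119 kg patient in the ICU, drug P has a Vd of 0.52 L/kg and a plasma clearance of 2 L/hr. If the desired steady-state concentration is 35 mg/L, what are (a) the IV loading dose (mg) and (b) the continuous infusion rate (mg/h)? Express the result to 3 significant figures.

(a) 2170 mg; (b) 70.0 mg/h

Vd(total) = 119 kg × 0.52 L/kg = 61.88 L
Loading dose = Vd × C = 61.88 × 35 = 2166 mg
Infusion rate = 2.000 L/h × 35 mg/L = 70.00 mg/h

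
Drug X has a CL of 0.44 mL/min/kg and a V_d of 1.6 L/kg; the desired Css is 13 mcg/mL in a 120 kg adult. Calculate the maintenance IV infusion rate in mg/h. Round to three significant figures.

41.2 mg/h

CL = 0.44 mL/min/kg × 120 kg = 52.80 mL/min = 52.80 × 60/1000 = 3.168 L/h
Maintenance depends on clearance, not Vd — rate in must match rate out.
Rate = CL × Css = 3.168 × 13 = 41.18 mg/h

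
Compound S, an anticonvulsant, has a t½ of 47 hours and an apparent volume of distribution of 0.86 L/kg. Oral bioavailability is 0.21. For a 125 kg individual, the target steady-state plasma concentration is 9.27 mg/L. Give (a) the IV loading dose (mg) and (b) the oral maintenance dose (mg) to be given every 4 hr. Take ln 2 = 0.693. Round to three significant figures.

Vd = 0.86 L/kg × 125 kg = 107.5 L
LD = Vd × C = 107.5 × 9.27 = 996.5 mg
CL = 0.693 × Vd / t½ = 0.693 × 107.5 / 47 = 1.585 L/h
D = CL × Css × τ / F = 1.585 × 9.27 × 4 / 0.21 = 279.9 mg

(a) 997 mg; (b) 280 mg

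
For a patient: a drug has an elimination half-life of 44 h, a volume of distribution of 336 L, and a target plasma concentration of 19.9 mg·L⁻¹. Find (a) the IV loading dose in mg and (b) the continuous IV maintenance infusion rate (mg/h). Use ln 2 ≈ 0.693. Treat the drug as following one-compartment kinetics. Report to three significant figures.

(a) 6690 mg; (b) 105 mg/h

LD = Vd × C = 336.0 × 19.9 = 6686 mg
CL = 0.693 × Vd / t½ = 0.693 × 336.0 / 44 = 5.292 L/h
Infusion rate = CL × Css = 5.292 × 19.9 = 105.3 mg/h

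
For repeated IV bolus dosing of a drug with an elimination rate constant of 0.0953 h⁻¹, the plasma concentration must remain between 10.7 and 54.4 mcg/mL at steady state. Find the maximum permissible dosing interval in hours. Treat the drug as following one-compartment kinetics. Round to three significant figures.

17.1 h

Between IV bolus doses, concentration decays as C = C₀·e^(−kτ), so C_peak/C_trough = e^(kτ).
τ_max = ln(C_peak/C_trough) / k = ln(54.4/10.7) / 0.09530 = 1.626 / 0.09530 = 17.06 h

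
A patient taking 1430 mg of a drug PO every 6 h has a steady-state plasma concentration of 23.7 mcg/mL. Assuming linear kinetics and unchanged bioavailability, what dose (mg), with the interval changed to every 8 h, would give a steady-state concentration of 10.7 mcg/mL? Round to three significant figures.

With linear kinetics, Css is proportional to dose rate (D/τ) at fixed clearance.
D₂ = D₁ × (Css,target / Css,current) × (τ₂/τ₁) = 1430 × (10.7/23.7) × (8/6) = 860.8 mg

861 mg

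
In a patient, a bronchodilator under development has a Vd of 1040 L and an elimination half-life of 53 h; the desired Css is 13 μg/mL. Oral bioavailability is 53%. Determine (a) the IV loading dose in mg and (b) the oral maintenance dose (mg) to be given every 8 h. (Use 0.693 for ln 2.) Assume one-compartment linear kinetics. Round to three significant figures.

(a) 13500 mg; (b) 2670 mg

LD = Vd × C = 1040 × 13 = 13520 mg
CL = 0.693 × Vd / t½ = 0.693 × 1040 / 53 = 13.60 L/h
D = CL × Css × τ / F = 13.60 × 13 × 8 / 0.53 = 2669 mg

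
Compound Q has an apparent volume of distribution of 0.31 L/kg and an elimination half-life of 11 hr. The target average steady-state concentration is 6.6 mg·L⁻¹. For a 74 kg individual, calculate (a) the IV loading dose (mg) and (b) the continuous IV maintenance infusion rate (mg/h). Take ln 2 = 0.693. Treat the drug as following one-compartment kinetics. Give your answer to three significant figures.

(a) 151 mg; (b) 9.54 mg/h

Vd = 0.31 L/kg × 74 kg = 22.94 L
LD = Vd × C = 22.94 × 6.6 = 151.4 mg
CL = 0.693 × Vd / t½ = 0.693 × 22.94 / 11 = 1.445 L/h
Infusion rate = CL × Css = 1.445 × 6.6 = 9.537 mg/h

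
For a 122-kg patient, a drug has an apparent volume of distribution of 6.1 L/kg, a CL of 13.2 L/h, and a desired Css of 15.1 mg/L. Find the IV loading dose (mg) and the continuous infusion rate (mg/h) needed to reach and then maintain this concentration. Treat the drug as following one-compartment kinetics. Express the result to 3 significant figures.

(a) 11200 mg; (b) 199 mg/h

Vd(total) = 122 kg × 6.1 L/kg = 744.2 L
LD = Vd · C_target = 744.2 × 15.1 = 11240 mg
Infusion rate = 13.20 L/h × 15.1 mg/L = 199.3 mg/h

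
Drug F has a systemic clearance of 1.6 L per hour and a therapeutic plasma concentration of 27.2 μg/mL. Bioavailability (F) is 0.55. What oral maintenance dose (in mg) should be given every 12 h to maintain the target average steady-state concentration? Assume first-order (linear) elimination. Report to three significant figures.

950 mg

D = CL × Css × τ / F = 1.600 × 27.2 × 12 / 0.55 = 949.5 mg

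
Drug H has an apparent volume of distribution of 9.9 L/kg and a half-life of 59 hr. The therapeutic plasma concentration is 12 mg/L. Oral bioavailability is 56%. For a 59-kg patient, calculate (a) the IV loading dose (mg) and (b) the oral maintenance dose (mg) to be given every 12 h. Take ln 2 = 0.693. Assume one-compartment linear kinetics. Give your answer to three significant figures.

Vd = 9.9 L/kg × 59 kg = 584.1 L
LD = Vd × C = 584.1 × 12 = 7009 mg
CL = 0.693 × Vd / t½ = 0.693 × 584.1 / 59 = 6.861 L/h
D = CL × Css × τ / F = 6.861 × 12 × 12 / 0.56 = 1764 mg

(a) 7010 mg; (b) 1760 mg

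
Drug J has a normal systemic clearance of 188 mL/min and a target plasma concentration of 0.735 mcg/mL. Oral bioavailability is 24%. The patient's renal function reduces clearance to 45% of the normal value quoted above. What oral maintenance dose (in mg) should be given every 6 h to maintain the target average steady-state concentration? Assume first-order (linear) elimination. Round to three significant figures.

CL = 188 mL/min × 60/1000 = 11.28 L/h
Patient clearance = 0.45 × 11.28 = 5.076 L/h
At steady state, dose per interval replaces the amount cleared in that interval: F·D/τ = CL·Css.
D = CL × Css × τ / F = 5.076 × 0.735 × 6 / 0.24 = 93.27 mg

93.3 mg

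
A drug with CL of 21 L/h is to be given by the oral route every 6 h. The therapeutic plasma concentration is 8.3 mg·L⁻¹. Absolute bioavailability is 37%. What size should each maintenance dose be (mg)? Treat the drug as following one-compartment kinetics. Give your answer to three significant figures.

2830 mg

D = CL × Css × τ / F = 21.00 × 8.3 × 6 / 0.37 = 2826 mg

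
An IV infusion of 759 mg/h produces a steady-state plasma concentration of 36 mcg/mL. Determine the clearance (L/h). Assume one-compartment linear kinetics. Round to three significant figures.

21.1 L/h

At steady state, infusion rate = CL × Css, so CL = rate / Css.
CL = 759 / 36 = 21.08 L/h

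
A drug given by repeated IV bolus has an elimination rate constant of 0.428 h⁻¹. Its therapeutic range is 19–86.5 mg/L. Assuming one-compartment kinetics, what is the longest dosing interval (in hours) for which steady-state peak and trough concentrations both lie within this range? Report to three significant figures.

Between IV bolus doses, concentration decays as C = C₀·e^(−kτ), so C_peak/C_trough = e^(kτ).
τ_max = ln(C_peak/C_trough) / k = ln(86.5/19) / 0.4280 = 1.516 / 0.4280 = 3.542 h

3.54 h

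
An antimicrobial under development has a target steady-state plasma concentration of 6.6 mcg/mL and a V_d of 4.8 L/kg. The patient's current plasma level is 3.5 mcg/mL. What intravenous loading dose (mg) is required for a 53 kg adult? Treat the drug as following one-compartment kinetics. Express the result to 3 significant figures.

Vd(total) = 53 kg × 4.8 L/kg = 254.4 L
Concentration deficit ΔC = 6.6 − 3.5 = 3.100 mg/L
LD = Vd × ΔC = 254.4 × 3.100 = 788.6 mg

789 mg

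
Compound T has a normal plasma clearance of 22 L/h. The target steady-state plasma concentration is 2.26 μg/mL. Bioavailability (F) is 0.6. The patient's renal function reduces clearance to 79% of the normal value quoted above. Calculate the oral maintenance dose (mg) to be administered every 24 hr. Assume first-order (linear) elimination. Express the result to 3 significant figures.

Patient clearance = 0.79 × 22.00 = 17.38 L/h
D = CL × Css × τ / F = 17.38 × 2.26 × 24 / 0.6 = 1571 mg

1570 mg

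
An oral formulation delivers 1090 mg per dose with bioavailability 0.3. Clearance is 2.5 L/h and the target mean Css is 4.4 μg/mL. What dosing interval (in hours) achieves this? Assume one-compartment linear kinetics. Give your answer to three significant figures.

29.7 h

F·D/τ = CL·Css → τ = F·D / (CL·Css).
τ = 0.3 × 1090 / (2.5 × 4.4) = 29.73 h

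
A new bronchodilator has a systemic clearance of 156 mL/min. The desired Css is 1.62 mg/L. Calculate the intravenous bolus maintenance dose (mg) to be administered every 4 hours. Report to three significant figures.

60.7 mg

CL = 156 mL/min = 156 × 0.06 = 9.360 L/h
At steady state, dose per interval replaces the amount cleared in that interval: D/τ = CL·Css.
D = CL × Css × τ = 9.360 × 1.62 × 4 = 60.65 mg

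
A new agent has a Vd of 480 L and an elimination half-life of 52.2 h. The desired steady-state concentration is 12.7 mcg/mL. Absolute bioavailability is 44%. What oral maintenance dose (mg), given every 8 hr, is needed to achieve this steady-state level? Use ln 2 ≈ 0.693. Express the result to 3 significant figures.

1470 mg

CL = ln 2 · Vd / t½ = 0.693 × 480.0 / 52.2 = 6.372 L/h
D = CL × Css × τ / F = 6.372 × 12.7 × 8 / 0.44 = 1471 mg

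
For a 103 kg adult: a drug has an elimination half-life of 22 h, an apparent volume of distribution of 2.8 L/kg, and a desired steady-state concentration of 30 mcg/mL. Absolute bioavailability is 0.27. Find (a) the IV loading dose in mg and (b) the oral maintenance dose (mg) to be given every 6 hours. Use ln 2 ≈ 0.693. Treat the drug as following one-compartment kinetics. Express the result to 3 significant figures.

(a) 8650 mg; (b) 6060 mg

Vd(total) = 103 kg × 2.8 L/kg = 288.4 L
LD = Vd × C = 288.4 × 30 = 8652 mg
CL = 0.693 × Vd / t½ = 0.693 × 288.4 / 22 = 9.085 L/h
D = CL × Css × τ / F = 9.085 × 30 × 6 / 0.27 = 6057 mg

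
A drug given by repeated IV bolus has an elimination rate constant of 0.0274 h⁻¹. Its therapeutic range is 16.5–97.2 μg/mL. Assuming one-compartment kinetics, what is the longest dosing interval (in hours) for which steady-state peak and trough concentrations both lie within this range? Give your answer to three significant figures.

Between IV bolus doses, concentration decays as C = C₀·e^(−kτ), so C_peak/C_trough = e^(kτ).
τ_max = ln(C_peak/C_trough) / k = ln(97.2/16.5) / 0.02740 = 1.773 / 0.02740 = 64.71 h

64.7 h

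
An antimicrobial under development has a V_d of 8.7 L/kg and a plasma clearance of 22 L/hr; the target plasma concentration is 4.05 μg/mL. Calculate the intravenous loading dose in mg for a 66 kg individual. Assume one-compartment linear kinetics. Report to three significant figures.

Total Vd = 8.7 × 66 = 574.2 L
LD = Vd × C = 574.2 × 4.050 = 2326 mg

2330 mg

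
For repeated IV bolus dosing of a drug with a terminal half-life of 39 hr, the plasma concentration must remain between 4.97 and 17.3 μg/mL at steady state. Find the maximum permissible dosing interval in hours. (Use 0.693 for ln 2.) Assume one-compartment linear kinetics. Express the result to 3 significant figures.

k = 0.693 / t½ = 0.693 / 39 = 0.01777 h⁻¹
Between IV bolus doses, concentration decays as C = C₀·e^(−kτ), so C_peak/C_trough = e^(kτ).
τ_max = ln(C_peak/C_trough) / k = ln(17.3/4.97) / 0.01777 = 1.247 / 0.01777 = 70.17 h

70.2 h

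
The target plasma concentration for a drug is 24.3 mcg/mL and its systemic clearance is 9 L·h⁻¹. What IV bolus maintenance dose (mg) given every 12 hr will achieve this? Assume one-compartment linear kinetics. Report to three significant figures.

2620 mg

At steady state, dose per interval replaces the amount cleared in that interval: D/τ = CL·Css.
D = CL × Css × τ = 9.000 × 24.3 × 12 = 2624 mg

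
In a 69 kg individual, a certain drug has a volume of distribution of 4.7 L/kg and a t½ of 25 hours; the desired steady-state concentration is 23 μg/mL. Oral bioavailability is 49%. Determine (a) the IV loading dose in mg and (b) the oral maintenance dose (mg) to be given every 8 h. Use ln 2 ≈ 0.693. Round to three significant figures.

Vd(total) = 69 kg × 4.7 L/kg = 324.3 L
LD = Vd × C = 324.3 × 23 = 7459 mg
CL = 0.693 × Vd / t½ = 0.693 × 324.3 / 25 = 8.990 L/h
D = CL × Css × τ / F = 8.990 × 23 × 8 / 0.49 = 3376 mg

(a) 7460 mg; (b) 3380 mg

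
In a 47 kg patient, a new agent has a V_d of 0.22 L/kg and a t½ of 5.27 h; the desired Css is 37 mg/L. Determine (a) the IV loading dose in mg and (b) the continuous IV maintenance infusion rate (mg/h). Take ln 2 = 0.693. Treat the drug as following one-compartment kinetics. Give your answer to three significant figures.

Total Vd = 0.22 × 47 = 10.34 L
LD = Vd × C = 10.34 × 37 = 382.6 mg
CL = 0.693 × Vd / t½ = 0.693 × 10.34 / 5.27 = 1.360 L/h
Infusion rate = CL × Css = 1.360 × 37 = 50.32 mg/h

(a) 383 mg; (b) 50.3 mg/h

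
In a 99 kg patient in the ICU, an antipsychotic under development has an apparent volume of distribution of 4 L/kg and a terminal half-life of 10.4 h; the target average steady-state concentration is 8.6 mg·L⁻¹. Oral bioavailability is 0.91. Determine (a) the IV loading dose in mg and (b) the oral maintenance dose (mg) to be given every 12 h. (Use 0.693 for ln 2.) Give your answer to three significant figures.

Vd(total) = 99 kg × 4 L/kg = 396.0 L
LD = Vd × C = 396.0 × 8.6 = 3406 mg
CL = 0.693 × Vd / t½ = 0.693 × 396.0 / 10.4 = 26.39 L/h
D = CL × Css × τ / F = 26.39 × 8.6 × 12 / 0.91 = 2993 mg

(a) 3410 mg; (b) 2990 mg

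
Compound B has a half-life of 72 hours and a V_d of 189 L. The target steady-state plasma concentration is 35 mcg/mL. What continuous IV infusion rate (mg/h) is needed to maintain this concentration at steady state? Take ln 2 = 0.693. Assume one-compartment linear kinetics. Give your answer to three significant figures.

k = 0.693/72 = 0.009625 h⁻¹, so CL = k·Vd = 0.009625 × 189.0 = 1.819 L/h
Infusion rate = CL × Css = 1.819 × 35 = 63.67 mg/h

63.7 mg/h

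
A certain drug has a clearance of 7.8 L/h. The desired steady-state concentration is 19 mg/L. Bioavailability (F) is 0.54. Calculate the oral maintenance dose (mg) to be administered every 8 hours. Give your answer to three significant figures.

2200 mg

At steady state, dose per interval replaces the amount cleared in that interval: F·D/τ = CL·Css.
D = CL × Css × τ / F = 7.800 × 19 × 8 / 0.54 = 2196 mg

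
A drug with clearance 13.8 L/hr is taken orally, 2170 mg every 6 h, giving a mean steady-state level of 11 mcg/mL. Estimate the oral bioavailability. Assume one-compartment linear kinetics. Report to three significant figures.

F·D/τ = CL·Css at steady state → F = CL·Css·τ / D.
F = 13.8 × 11 × 6 / 2170 = 0.420

0.420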